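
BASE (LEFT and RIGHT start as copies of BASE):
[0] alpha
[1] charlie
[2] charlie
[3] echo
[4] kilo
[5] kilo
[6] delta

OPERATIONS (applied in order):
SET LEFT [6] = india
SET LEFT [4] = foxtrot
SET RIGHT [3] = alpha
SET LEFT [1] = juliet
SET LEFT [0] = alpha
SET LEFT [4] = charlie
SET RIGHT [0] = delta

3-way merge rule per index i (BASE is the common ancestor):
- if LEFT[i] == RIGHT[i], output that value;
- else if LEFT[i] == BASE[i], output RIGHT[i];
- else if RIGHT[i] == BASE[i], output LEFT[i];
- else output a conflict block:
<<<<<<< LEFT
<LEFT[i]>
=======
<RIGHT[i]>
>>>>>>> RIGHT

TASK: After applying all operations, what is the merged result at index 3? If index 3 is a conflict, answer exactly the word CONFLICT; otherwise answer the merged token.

Answer: alpha

Derivation:
Final LEFT:  [alpha, juliet, charlie, echo, charlie, kilo, india]
Final RIGHT: [delta, charlie, charlie, alpha, kilo, kilo, delta]
i=0: L=alpha=BASE, R=delta -> take RIGHT -> delta
i=1: L=juliet, R=charlie=BASE -> take LEFT -> juliet
i=2: L=charlie R=charlie -> agree -> charlie
i=3: L=echo=BASE, R=alpha -> take RIGHT -> alpha
i=4: L=charlie, R=kilo=BASE -> take LEFT -> charlie
i=5: L=kilo R=kilo -> agree -> kilo
i=6: L=india, R=delta=BASE -> take LEFT -> india
Index 3 -> alpha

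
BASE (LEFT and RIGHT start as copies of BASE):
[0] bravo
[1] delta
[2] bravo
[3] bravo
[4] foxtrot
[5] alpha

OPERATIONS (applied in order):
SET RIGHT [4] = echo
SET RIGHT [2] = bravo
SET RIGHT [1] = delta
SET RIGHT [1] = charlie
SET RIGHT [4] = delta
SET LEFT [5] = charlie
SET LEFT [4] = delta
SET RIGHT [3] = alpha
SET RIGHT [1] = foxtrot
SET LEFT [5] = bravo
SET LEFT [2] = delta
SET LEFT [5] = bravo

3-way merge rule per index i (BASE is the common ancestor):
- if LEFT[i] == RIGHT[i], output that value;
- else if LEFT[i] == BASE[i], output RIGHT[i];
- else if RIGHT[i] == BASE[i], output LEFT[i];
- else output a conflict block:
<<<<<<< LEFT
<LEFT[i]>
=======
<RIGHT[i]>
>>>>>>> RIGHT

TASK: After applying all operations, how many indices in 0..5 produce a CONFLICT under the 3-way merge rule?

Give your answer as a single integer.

Answer: 0

Derivation:
Final LEFT:  [bravo, delta, delta, bravo, delta, bravo]
Final RIGHT: [bravo, foxtrot, bravo, alpha, delta, alpha]
i=0: L=bravo R=bravo -> agree -> bravo
i=1: L=delta=BASE, R=foxtrot -> take RIGHT -> foxtrot
i=2: L=delta, R=bravo=BASE -> take LEFT -> delta
i=3: L=bravo=BASE, R=alpha -> take RIGHT -> alpha
i=4: L=delta R=delta -> agree -> delta
i=5: L=bravo, R=alpha=BASE -> take LEFT -> bravo
Conflict count: 0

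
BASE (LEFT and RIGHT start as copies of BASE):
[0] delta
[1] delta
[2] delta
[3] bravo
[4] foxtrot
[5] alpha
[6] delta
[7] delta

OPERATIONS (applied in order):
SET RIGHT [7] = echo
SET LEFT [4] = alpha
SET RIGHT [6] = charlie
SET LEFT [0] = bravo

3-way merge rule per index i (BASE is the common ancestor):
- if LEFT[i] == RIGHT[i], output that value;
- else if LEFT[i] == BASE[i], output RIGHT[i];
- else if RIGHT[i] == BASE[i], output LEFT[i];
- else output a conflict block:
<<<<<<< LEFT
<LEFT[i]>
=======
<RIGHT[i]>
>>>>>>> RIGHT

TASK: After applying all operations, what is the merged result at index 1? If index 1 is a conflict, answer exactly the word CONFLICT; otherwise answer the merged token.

Answer: delta

Derivation:
Final LEFT:  [bravo, delta, delta, bravo, alpha, alpha, delta, delta]
Final RIGHT: [delta, delta, delta, bravo, foxtrot, alpha, charlie, echo]
i=0: L=bravo, R=delta=BASE -> take LEFT -> bravo
i=1: L=delta R=delta -> agree -> delta
i=2: L=delta R=delta -> agree -> delta
i=3: L=bravo R=bravo -> agree -> bravo
i=4: L=alpha, R=foxtrot=BASE -> take LEFT -> alpha
i=5: L=alpha R=alpha -> agree -> alpha
i=6: L=delta=BASE, R=charlie -> take RIGHT -> charlie
i=7: L=delta=BASE, R=echo -> take RIGHT -> echo
Index 1 -> delta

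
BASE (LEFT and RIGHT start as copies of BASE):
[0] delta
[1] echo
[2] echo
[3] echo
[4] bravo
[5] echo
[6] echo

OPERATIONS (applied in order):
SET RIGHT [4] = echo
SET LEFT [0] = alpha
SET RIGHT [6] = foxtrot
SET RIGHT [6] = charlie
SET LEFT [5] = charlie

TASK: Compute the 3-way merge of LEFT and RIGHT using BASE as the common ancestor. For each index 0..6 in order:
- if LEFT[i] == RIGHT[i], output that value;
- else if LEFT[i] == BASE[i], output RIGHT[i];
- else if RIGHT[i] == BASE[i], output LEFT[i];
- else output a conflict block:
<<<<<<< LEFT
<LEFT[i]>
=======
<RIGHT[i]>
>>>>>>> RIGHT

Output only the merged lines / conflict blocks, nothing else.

Answer: alpha
echo
echo
echo
echo
charlie
charlie

Derivation:
Final LEFT:  [alpha, echo, echo, echo, bravo, charlie, echo]
Final RIGHT: [delta, echo, echo, echo, echo, echo, charlie]
i=0: L=alpha, R=delta=BASE -> take LEFT -> alpha
i=1: L=echo R=echo -> agree -> echo
i=2: L=echo R=echo -> agree -> echo
i=3: L=echo R=echo -> agree -> echo
i=4: L=bravo=BASE, R=echo -> take RIGHT -> echo
i=5: L=charlie, R=echo=BASE -> take LEFT -> charlie
i=6: L=echo=BASE, R=charlie -> take RIGHT -> charlie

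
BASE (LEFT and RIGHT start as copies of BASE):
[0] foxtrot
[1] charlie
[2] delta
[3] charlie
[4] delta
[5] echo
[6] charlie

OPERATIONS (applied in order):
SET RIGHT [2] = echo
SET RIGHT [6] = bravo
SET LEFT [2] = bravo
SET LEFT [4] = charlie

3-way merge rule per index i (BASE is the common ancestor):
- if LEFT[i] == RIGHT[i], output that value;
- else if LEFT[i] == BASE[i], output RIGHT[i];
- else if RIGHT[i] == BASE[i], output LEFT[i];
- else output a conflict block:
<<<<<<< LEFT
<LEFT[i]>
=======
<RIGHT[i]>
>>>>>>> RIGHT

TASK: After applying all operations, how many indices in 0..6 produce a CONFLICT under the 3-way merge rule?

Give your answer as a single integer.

Answer: 1

Derivation:
Final LEFT:  [foxtrot, charlie, bravo, charlie, charlie, echo, charlie]
Final RIGHT: [foxtrot, charlie, echo, charlie, delta, echo, bravo]
i=0: L=foxtrot R=foxtrot -> agree -> foxtrot
i=1: L=charlie R=charlie -> agree -> charlie
i=2: BASE=delta L=bravo R=echo all differ -> CONFLICT
i=3: L=charlie R=charlie -> agree -> charlie
i=4: L=charlie, R=delta=BASE -> take LEFT -> charlie
i=5: L=echo R=echo -> agree -> echo
i=6: L=charlie=BASE, R=bravo -> take RIGHT -> bravo
Conflict count: 1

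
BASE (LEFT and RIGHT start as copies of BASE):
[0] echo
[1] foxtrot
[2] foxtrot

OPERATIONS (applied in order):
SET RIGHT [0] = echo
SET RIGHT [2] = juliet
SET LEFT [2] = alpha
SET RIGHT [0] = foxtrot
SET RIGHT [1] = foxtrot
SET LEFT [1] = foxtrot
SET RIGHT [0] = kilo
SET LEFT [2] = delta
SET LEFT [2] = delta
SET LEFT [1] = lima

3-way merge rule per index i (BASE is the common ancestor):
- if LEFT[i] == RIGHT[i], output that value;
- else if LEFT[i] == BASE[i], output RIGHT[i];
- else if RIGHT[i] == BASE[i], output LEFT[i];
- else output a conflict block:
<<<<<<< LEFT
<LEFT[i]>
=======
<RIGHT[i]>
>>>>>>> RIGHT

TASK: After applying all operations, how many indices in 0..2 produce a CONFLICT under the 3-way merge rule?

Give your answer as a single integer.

Answer: 1

Derivation:
Final LEFT:  [echo, lima, delta]
Final RIGHT: [kilo, foxtrot, juliet]
i=0: L=echo=BASE, R=kilo -> take RIGHT -> kilo
i=1: L=lima, R=foxtrot=BASE -> take LEFT -> lima
i=2: BASE=foxtrot L=delta R=juliet all differ -> CONFLICT
Conflict count: 1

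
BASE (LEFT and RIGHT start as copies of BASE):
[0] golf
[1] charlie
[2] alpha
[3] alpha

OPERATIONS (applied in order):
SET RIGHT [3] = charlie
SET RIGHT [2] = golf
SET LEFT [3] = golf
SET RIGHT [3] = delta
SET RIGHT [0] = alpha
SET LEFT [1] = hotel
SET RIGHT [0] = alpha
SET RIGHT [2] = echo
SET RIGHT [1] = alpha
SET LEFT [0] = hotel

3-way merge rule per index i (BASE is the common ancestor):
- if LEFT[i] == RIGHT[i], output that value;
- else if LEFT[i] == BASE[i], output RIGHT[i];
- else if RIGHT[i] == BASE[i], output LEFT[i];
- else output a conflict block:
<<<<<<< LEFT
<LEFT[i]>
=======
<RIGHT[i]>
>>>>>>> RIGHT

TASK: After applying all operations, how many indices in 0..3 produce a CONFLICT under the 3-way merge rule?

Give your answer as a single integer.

Final LEFT:  [hotel, hotel, alpha, golf]
Final RIGHT: [alpha, alpha, echo, delta]
i=0: BASE=golf L=hotel R=alpha all differ -> CONFLICT
i=1: BASE=charlie L=hotel R=alpha all differ -> CONFLICT
i=2: L=alpha=BASE, R=echo -> take RIGHT -> echo
i=3: BASE=alpha L=golf R=delta all differ -> CONFLICT
Conflict count: 3

Answer: 3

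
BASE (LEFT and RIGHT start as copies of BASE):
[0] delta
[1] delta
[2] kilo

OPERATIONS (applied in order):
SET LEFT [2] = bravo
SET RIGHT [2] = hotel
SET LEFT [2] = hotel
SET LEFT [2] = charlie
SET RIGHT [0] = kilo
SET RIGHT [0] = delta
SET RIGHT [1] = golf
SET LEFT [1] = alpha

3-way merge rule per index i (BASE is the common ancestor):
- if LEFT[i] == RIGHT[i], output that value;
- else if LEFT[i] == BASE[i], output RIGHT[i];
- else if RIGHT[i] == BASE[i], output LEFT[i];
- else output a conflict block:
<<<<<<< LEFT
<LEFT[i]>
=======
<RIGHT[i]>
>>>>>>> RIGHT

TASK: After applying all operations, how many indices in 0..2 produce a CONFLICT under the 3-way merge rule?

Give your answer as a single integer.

Answer: 2

Derivation:
Final LEFT:  [delta, alpha, charlie]
Final RIGHT: [delta, golf, hotel]
i=0: L=delta R=delta -> agree -> delta
i=1: BASE=delta L=alpha R=golf all differ -> CONFLICT
i=2: BASE=kilo L=charlie R=hotel all differ -> CONFLICT
Conflict count: 2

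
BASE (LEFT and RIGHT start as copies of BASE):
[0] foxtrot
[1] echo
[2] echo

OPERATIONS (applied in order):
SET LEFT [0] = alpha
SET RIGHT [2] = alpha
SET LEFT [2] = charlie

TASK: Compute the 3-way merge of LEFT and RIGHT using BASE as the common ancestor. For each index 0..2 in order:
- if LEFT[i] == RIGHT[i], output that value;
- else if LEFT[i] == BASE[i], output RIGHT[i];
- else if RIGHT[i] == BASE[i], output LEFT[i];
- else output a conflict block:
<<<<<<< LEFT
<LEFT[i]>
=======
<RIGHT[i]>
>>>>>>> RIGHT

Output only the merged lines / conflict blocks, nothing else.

Final LEFT:  [alpha, echo, charlie]
Final RIGHT: [foxtrot, echo, alpha]
i=0: L=alpha, R=foxtrot=BASE -> take LEFT -> alpha
i=1: L=echo R=echo -> agree -> echo
i=2: BASE=echo L=charlie R=alpha all differ -> CONFLICT

Answer: alpha
echo
<<<<<<< LEFT
charlie
=======
alpha
>>>>>>> RIGHT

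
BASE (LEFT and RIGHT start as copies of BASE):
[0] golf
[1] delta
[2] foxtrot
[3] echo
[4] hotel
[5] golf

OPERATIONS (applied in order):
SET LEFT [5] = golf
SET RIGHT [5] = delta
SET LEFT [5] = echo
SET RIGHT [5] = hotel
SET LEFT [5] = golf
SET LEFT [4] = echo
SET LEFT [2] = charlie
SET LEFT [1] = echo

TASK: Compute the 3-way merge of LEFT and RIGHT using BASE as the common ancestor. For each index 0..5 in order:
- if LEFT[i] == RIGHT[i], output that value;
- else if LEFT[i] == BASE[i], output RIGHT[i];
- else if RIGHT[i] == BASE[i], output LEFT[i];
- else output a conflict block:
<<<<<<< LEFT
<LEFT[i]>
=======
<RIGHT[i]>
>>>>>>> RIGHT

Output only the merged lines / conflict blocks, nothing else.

Answer: golf
echo
charlie
echo
echo
hotel

Derivation:
Final LEFT:  [golf, echo, charlie, echo, echo, golf]
Final RIGHT: [golf, delta, foxtrot, echo, hotel, hotel]
i=0: L=golf R=golf -> agree -> golf
i=1: L=echo, R=delta=BASE -> take LEFT -> echo
i=2: L=charlie, R=foxtrot=BASE -> take LEFT -> charlie
i=3: L=echo R=echo -> agree -> echo
i=4: L=echo, R=hotel=BASE -> take LEFT -> echo
i=5: L=golf=BASE, R=hotel -> take RIGHT -> hotel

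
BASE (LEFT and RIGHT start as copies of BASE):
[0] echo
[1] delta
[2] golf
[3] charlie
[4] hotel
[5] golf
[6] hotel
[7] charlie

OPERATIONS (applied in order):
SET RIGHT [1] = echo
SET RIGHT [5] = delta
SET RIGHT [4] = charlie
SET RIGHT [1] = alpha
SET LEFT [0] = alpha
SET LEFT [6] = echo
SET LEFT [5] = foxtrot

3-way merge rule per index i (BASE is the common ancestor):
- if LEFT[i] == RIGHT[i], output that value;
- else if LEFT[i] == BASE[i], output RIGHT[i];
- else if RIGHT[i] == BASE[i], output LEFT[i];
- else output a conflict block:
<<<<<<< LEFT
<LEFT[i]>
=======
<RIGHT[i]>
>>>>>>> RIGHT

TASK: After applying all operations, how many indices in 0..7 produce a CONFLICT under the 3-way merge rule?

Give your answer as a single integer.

Answer: 1

Derivation:
Final LEFT:  [alpha, delta, golf, charlie, hotel, foxtrot, echo, charlie]
Final RIGHT: [echo, alpha, golf, charlie, charlie, delta, hotel, charlie]
i=0: L=alpha, R=echo=BASE -> take LEFT -> alpha
i=1: L=delta=BASE, R=alpha -> take RIGHT -> alpha
i=2: L=golf R=golf -> agree -> golf
i=3: L=charlie R=charlie -> agree -> charlie
i=4: L=hotel=BASE, R=charlie -> take RIGHT -> charlie
i=5: BASE=golf L=foxtrot R=delta all differ -> CONFLICT
i=6: L=echo, R=hotel=BASE -> take LEFT -> echo
i=7: L=charlie R=charlie -> agree -> charlie
Conflict count: 1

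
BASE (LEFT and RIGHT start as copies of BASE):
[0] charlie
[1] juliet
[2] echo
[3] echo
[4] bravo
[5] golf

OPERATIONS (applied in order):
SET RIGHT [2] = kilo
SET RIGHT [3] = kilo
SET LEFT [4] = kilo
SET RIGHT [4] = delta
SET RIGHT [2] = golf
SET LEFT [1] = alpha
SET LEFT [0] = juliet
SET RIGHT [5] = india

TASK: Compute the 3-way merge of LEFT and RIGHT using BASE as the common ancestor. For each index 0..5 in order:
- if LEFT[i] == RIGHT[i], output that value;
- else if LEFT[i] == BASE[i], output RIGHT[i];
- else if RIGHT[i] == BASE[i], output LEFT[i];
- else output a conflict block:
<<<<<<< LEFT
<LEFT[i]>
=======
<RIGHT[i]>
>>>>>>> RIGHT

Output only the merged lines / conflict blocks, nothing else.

Answer: juliet
alpha
golf
kilo
<<<<<<< LEFT
kilo
=======
delta
>>>>>>> RIGHT
india

Derivation:
Final LEFT:  [juliet, alpha, echo, echo, kilo, golf]
Final RIGHT: [charlie, juliet, golf, kilo, delta, india]
i=0: L=juliet, R=charlie=BASE -> take LEFT -> juliet
i=1: L=alpha, R=juliet=BASE -> take LEFT -> alpha
i=2: L=echo=BASE, R=golf -> take RIGHT -> golf
i=3: L=echo=BASE, R=kilo -> take RIGHT -> kilo
i=4: BASE=bravo L=kilo R=delta all differ -> CONFLICT
i=5: L=golf=BASE, R=india -> take RIGHT -> india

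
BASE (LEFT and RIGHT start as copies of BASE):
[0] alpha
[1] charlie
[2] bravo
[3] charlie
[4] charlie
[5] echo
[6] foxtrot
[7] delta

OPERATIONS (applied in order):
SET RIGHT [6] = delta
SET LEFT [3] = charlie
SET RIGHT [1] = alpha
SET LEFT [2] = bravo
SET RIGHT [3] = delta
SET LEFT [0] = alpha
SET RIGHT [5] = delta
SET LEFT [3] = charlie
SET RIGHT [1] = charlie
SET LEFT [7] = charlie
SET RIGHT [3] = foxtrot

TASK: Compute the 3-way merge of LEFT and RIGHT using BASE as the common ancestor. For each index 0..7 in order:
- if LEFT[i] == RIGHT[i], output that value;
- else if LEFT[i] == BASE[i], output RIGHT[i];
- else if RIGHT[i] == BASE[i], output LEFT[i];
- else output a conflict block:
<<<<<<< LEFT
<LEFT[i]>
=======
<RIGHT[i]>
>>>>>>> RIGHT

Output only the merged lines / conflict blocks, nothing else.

Final LEFT:  [alpha, charlie, bravo, charlie, charlie, echo, foxtrot, charlie]
Final RIGHT: [alpha, charlie, bravo, foxtrot, charlie, delta, delta, delta]
i=0: L=alpha R=alpha -> agree -> alpha
i=1: L=charlie R=charlie -> agree -> charlie
i=2: L=bravo R=bravo -> agree -> bravo
i=3: L=charlie=BASE, R=foxtrot -> take RIGHT -> foxtrot
i=4: L=charlie R=charlie -> agree -> charlie
i=5: L=echo=BASE, R=delta -> take RIGHT -> delta
i=6: L=foxtrot=BASE, R=delta -> take RIGHT -> delta
i=7: L=charlie, R=delta=BASE -> take LEFT -> charlie

Answer: alpha
charlie
bravo
foxtrot
charlie
delta
delta
charlie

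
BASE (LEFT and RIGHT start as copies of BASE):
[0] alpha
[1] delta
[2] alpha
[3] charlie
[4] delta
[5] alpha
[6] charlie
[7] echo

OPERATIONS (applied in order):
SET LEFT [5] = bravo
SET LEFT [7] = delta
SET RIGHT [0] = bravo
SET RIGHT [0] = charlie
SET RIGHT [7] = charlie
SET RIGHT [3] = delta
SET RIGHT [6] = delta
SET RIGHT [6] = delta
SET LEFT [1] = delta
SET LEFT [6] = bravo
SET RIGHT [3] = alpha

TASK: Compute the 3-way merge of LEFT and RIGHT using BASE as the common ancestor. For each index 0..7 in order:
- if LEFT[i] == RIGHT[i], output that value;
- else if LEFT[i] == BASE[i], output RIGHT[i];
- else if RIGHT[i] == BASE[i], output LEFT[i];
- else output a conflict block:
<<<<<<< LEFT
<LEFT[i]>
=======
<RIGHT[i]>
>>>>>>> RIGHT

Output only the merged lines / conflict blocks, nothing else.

Final LEFT:  [alpha, delta, alpha, charlie, delta, bravo, bravo, delta]
Final RIGHT: [charlie, delta, alpha, alpha, delta, alpha, delta, charlie]
i=0: L=alpha=BASE, R=charlie -> take RIGHT -> charlie
i=1: L=delta R=delta -> agree -> delta
i=2: L=alpha R=alpha -> agree -> alpha
i=3: L=charlie=BASE, R=alpha -> take RIGHT -> alpha
i=4: L=delta R=delta -> agree -> delta
i=5: L=bravo, R=alpha=BASE -> take LEFT -> bravo
i=6: BASE=charlie L=bravo R=delta all differ -> CONFLICT
i=7: BASE=echo L=delta R=charlie all differ -> CONFLICT

Answer: charlie
delta
alpha
alpha
delta
bravo
<<<<<<< LEFT
bravo
=======
delta
>>>>>>> RIGHT
<<<<<<< LEFT
delta
=======
charlie
>>>>>>> RIGHT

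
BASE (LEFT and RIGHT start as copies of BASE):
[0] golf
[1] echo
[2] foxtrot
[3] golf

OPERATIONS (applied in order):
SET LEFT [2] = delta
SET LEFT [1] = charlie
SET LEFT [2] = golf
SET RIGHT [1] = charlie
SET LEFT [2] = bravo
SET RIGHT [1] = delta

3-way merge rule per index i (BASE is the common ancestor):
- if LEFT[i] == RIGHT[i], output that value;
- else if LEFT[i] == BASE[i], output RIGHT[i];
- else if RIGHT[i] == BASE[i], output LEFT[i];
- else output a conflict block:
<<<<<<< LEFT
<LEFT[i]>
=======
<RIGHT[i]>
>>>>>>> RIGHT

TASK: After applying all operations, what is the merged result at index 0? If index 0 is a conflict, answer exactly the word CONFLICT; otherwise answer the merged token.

Answer: golf

Derivation:
Final LEFT:  [golf, charlie, bravo, golf]
Final RIGHT: [golf, delta, foxtrot, golf]
i=0: L=golf R=golf -> agree -> golf
i=1: BASE=echo L=charlie R=delta all differ -> CONFLICT
i=2: L=bravo, R=foxtrot=BASE -> take LEFT -> bravo
i=3: L=golf R=golf -> agree -> golf
Index 0 -> golf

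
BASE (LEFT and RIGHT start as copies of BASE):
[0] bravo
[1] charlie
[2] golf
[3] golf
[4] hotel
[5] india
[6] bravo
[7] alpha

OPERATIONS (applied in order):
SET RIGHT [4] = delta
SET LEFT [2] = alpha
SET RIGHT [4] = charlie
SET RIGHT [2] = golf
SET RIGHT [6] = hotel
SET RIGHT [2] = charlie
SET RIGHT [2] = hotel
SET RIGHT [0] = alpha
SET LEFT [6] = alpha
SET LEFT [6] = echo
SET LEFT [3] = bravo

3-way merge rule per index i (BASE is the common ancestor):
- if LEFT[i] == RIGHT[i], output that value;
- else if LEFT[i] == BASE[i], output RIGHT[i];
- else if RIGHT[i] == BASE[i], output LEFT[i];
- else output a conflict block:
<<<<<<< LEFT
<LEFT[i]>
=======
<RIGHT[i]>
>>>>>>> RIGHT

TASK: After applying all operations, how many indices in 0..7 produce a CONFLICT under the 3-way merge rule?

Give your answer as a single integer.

Answer: 2

Derivation:
Final LEFT:  [bravo, charlie, alpha, bravo, hotel, india, echo, alpha]
Final RIGHT: [alpha, charlie, hotel, golf, charlie, india, hotel, alpha]
i=0: L=bravo=BASE, R=alpha -> take RIGHT -> alpha
i=1: L=charlie R=charlie -> agree -> charlie
i=2: BASE=golf L=alpha R=hotel all differ -> CONFLICT
i=3: L=bravo, R=golf=BASE -> take LEFT -> bravo
i=4: L=hotel=BASE, R=charlie -> take RIGHT -> charlie
i=5: L=india R=india -> agree -> india
i=6: BASE=bravo L=echo R=hotel all differ -> CONFLICT
i=7: L=alpha R=alpha -> agree -> alpha
Conflict count: 2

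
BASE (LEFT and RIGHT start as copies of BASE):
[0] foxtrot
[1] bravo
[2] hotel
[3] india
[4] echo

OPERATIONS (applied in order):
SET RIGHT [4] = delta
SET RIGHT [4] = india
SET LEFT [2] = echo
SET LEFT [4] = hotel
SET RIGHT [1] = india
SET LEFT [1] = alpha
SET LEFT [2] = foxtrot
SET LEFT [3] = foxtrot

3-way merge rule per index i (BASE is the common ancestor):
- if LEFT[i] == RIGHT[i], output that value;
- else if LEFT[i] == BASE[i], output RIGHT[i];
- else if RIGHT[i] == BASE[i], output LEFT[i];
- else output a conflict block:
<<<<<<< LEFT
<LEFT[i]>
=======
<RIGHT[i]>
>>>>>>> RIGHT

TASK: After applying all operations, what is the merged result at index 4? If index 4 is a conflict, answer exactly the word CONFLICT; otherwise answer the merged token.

Answer: CONFLICT

Derivation:
Final LEFT:  [foxtrot, alpha, foxtrot, foxtrot, hotel]
Final RIGHT: [foxtrot, india, hotel, india, india]
i=0: L=foxtrot R=foxtrot -> agree -> foxtrot
i=1: BASE=bravo L=alpha R=india all differ -> CONFLICT
i=2: L=foxtrot, R=hotel=BASE -> take LEFT -> foxtrot
i=3: L=foxtrot, R=india=BASE -> take LEFT -> foxtrot
i=4: BASE=echo L=hotel R=india all differ -> CONFLICT
Index 4 -> CONFLICT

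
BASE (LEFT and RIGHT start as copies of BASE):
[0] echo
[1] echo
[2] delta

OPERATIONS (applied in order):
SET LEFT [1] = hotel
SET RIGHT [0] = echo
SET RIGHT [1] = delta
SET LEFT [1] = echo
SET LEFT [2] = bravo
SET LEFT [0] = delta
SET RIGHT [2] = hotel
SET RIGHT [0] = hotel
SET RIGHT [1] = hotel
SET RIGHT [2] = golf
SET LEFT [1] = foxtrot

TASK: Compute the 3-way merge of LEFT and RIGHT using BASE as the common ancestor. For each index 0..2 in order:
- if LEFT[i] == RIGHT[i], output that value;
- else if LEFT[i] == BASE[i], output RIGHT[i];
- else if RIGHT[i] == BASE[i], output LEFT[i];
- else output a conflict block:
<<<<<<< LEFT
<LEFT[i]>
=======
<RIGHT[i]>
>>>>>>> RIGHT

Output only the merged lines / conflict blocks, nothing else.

Answer: <<<<<<< LEFT
delta
=======
hotel
>>>>>>> RIGHT
<<<<<<< LEFT
foxtrot
=======
hotel
>>>>>>> RIGHT
<<<<<<< LEFT
bravo
=======
golf
>>>>>>> RIGHT

Derivation:
Final LEFT:  [delta, foxtrot, bravo]
Final RIGHT: [hotel, hotel, golf]
i=0: BASE=echo L=delta R=hotel all differ -> CONFLICT
i=1: BASE=echo L=foxtrot R=hotel all differ -> CONFLICT
i=2: BASE=delta L=bravo R=golf all differ -> CONFLICT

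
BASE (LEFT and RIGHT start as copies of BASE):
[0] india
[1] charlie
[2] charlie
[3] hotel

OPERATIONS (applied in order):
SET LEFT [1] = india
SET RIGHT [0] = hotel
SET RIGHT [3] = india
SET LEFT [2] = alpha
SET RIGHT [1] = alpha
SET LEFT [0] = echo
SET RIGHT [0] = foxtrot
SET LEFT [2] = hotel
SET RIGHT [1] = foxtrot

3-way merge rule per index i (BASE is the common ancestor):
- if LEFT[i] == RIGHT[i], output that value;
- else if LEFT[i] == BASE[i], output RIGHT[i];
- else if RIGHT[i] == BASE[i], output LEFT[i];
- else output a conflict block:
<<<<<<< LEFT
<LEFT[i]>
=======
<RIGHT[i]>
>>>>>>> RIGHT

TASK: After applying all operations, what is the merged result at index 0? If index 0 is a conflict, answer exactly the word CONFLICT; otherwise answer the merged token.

Final LEFT:  [echo, india, hotel, hotel]
Final RIGHT: [foxtrot, foxtrot, charlie, india]
i=0: BASE=india L=echo R=foxtrot all differ -> CONFLICT
i=1: BASE=charlie L=india R=foxtrot all differ -> CONFLICT
i=2: L=hotel, R=charlie=BASE -> take LEFT -> hotel
i=3: L=hotel=BASE, R=india -> take RIGHT -> india
Index 0 -> CONFLICT

Answer: CONFLICT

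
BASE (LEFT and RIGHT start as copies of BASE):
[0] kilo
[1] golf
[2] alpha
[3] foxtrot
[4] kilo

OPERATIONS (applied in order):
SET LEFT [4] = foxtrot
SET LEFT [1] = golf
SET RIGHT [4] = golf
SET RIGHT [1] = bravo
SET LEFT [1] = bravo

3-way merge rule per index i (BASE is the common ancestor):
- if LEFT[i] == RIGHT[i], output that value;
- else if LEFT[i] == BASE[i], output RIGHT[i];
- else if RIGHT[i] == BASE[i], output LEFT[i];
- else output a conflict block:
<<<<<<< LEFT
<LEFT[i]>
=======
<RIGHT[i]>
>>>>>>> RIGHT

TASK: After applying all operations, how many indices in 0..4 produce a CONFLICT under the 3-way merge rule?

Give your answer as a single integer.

Final LEFT:  [kilo, bravo, alpha, foxtrot, foxtrot]
Final RIGHT: [kilo, bravo, alpha, foxtrot, golf]
i=0: L=kilo R=kilo -> agree -> kilo
i=1: L=bravo R=bravo -> agree -> bravo
i=2: L=alpha R=alpha -> agree -> alpha
i=3: L=foxtrot R=foxtrot -> agree -> foxtrot
i=4: BASE=kilo L=foxtrot R=golf all differ -> CONFLICT
Conflict count: 1

Answer: 1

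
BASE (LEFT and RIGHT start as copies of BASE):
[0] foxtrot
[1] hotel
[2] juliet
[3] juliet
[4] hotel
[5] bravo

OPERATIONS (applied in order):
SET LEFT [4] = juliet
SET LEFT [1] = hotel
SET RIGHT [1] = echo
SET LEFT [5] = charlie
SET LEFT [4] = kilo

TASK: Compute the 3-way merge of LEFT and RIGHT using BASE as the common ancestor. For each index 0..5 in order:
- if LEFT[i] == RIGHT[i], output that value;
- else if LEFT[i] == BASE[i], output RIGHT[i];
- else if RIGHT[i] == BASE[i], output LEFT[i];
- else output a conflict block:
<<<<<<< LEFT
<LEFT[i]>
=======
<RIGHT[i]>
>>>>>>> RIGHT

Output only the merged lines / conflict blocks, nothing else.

Final LEFT:  [foxtrot, hotel, juliet, juliet, kilo, charlie]
Final RIGHT: [foxtrot, echo, juliet, juliet, hotel, bravo]
i=0: L=foxtrot R=foxtrot -> agree -> foxtrot
i=1: L=hotel=BASE, R=echo -> take RIGHT -> echo
i=2: L=juliet R=juliet -> agree -> juliet
i=3: L=juliet R=juliet -> agree -> juliet
i=4: L=kilo, R=hotel=BASE -> take LEFT -> kilo
i=5: L=charlie, R=bravo=BASE -> take LEFT -> charlie

Answer: foxtrot
echo
juliet
juliet
kilo
charlie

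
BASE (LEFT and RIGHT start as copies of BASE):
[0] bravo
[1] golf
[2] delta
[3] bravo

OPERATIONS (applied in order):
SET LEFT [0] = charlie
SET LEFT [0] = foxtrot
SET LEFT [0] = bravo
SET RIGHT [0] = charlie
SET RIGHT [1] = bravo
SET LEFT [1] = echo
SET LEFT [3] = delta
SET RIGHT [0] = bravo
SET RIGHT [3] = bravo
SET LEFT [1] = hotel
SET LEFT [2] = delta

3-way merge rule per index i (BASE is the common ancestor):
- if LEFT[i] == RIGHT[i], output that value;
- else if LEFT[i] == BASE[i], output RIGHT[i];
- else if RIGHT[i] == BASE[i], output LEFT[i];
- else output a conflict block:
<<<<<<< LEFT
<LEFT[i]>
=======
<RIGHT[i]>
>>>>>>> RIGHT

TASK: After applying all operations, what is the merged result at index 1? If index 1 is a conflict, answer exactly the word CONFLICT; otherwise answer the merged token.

Final LEFT:  [bravo, hotel, delta, delta]
Final RIGHT: [bravo, bravo, delta, bravo]
i=0: L=bravo R=bravo -> agree -> bravo
i=1: BASE=golf L=hotel R=bravo all differ -> CONFLICT
i=2: L=delta R=delta -> agree -> delta
i=3: L=delta, R=bravo=BASE -> take LEFT -> delta
Index 1 -> CONFLICT

Answer: CONFLICT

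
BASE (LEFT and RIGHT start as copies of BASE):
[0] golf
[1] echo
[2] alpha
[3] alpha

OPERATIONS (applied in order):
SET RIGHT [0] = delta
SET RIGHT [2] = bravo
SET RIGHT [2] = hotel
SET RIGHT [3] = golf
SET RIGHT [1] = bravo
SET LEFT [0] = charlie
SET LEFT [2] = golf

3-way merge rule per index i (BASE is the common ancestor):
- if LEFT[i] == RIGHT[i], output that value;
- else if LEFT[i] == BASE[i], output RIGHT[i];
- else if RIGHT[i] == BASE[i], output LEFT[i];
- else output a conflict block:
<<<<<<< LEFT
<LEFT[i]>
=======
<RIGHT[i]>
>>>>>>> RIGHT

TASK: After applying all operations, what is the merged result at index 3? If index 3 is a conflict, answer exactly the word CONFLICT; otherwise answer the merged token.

Answer: golf

Derivation:
Final LEFT:  [charlie, echo, golf, alpha]
Final RIGHT: [delta, bravo, hotel, golf]
i=0: BASE=golf L=charlie R=delta all differ -> CONFLICT
i=1: L=echo=BASE, R=bravo -> take RIGHT -> bravo
i=2: BASE=alpha L=golf R=hotel all differ -> CONFLICT
i=3: L=alpha=BASE, R=golf -> take RIGHT -> golf
Index 3 -> golf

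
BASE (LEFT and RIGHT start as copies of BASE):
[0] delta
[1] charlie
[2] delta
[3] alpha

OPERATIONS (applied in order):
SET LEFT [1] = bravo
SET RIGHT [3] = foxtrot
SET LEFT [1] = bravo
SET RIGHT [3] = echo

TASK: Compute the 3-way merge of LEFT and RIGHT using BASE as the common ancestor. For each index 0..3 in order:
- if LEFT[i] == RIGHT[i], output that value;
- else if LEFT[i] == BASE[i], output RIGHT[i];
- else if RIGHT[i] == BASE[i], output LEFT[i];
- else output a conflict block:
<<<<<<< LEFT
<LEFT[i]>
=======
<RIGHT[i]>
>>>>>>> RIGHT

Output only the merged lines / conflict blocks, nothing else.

Answer: delta
bravo
delta
echo

Derivation:
Final LEFT:  [delta, bravo, delta, alpha]
Final RIGHT: [delta, charlie, delta, echo]
i=0: L=delta R=delta -> agree -> delta
i=1: L=bravo, R=charlie=BASE -> take LEFT -> bravo
i=2: L=delta R=delta -> agree -> delta
i=3: L=alpha=BASE, R=echo -> take RIGHT -> echo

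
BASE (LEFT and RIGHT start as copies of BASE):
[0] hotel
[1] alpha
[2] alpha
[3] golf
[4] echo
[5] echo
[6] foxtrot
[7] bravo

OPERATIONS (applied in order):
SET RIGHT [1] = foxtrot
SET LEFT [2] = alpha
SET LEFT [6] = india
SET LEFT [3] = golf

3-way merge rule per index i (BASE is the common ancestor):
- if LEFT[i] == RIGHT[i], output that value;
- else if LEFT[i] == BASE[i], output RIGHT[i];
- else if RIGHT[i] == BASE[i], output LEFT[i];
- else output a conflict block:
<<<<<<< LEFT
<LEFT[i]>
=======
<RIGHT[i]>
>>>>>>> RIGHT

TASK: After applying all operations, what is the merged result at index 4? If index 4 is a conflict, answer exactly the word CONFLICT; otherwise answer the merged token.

Final LEFT:  [hotel, alpha, alpha, golf, echo, echo, india, bravo]
Final RIGHT: [hotel, foxtrot, alpha, golf, echo, echo, foxtrot, bravo]
i=0: L=hotel R=hotel -> agree -> hotel
i=1: L=alpha=BASE, R=foxtrot -> take RIGHT -> foxtrot
i=2: L=alpha R=alpha -> agree -> alpha
i=3: L=golf R=golf -> agree -> golf
i=4: L=echo R=echo -> agree -> echo
i=5: L=echo R=echo -> agree -> echo
i=6: L=india, R=foxtrot=BASE -> take LEFT -> india
i=7: L=bravo R=bravo -> agree -> bravo
Index 4 -> echo

Answer: echo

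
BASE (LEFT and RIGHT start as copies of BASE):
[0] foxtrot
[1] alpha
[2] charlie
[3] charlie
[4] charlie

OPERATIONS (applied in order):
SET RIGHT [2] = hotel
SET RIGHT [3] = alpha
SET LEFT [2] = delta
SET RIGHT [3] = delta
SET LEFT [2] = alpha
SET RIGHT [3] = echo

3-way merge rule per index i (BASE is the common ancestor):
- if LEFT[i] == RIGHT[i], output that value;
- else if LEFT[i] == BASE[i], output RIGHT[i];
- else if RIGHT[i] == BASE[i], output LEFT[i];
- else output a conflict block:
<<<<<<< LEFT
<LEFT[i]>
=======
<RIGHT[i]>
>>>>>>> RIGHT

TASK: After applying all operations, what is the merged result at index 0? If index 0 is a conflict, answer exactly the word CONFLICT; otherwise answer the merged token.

Answer: foxtrot

Derivation:
Final LEFT:  [foxtrot, alpha, alpha, charlie, charlie]
Final RIGHT: [foxtrot, alpha, hotel, echo, charlie]
i=0: L=foxtrot R=foxtrot -> agree -> foxtrot
i=1: L=alpha R=alpha -> agree -> alpha
i=2: BASE=charlie L=alpha R=hotel all differ -> CONFLICT
i=3: L=charlie=BASE, R=echo -> take RIGHT -> echo
i=4: L=charlie R=charlie -> agree -> charlie
Index 0 -> foxtrot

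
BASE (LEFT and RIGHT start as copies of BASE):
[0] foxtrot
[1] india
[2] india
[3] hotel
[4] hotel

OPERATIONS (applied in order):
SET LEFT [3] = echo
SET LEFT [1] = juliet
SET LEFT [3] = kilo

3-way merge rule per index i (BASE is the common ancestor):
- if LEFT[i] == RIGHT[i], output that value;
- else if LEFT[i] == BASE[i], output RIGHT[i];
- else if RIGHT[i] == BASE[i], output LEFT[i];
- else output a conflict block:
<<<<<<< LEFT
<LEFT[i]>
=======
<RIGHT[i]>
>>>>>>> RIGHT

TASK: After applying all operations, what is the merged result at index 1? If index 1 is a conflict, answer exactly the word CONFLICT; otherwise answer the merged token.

Answer: juliet

Derivation:
Final LEFT:  [foxtrot, juliet, india, kilo, hotel]
Final RIGHT: [foxtrot, india, india, hotel, hotel]
i=0: L=foxtrot R=foxtrot -> agree -> foxtrot
i=1: L=juliet, R=india=BASE -> take LEFT -> juliet
i=2: L=india R=india -> agree -> india
i=3: L=kilo, R=hotel=BASE -> take LEFT -> kilo
i=4: L=hotel R=hotel -> agree -> hotel
Index 1 -> juliet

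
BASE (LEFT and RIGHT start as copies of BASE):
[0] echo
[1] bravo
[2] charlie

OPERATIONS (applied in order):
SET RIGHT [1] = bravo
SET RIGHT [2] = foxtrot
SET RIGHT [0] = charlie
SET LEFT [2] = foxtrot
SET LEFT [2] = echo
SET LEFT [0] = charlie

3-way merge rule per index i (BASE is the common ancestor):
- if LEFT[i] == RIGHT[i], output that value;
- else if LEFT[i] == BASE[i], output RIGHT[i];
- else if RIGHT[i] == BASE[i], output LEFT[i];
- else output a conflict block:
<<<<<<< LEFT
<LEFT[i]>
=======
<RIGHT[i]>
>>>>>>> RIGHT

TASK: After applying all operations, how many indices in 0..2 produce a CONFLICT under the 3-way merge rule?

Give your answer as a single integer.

Final LEFT:  [charlie, bravo, echo]
Final RIGHT: [charlie, bravo, foxtrot]
i=0: L=charlie R=charlie -> agree -> charlie
i=1: L=bravo R=bravo -> agree -> bravo
i=2: BASE=charlie L=echo R=foxtrot all differ -> CONFLICT
Conflict count: 1

Answer: 1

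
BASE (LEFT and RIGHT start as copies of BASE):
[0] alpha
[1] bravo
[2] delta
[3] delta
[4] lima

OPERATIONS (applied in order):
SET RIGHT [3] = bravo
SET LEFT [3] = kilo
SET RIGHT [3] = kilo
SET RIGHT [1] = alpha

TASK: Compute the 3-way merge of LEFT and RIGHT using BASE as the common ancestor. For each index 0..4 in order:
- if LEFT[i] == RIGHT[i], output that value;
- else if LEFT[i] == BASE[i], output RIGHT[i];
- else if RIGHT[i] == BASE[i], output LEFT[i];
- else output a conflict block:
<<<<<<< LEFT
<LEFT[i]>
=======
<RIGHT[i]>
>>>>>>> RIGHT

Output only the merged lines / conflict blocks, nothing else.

Final LEFT:  [alpha, bravo, delta, kilo, lima]
Final RIGHT: [alpha, alpha, delta, kilo, lima]
i=0: L=alpha R=alpha -> agree -> alpha
i=1: L=bravo=BASE, R=alpha -> take RIGHT -> alpha
i=2: L=delta R=delta -> agree -> delta
i=3: L=kilo R=kilo -> agree -> kilo
i=4: L=lima R=lima -> agree -> lima

Answer: alpha
alpha
delta
kilo
lima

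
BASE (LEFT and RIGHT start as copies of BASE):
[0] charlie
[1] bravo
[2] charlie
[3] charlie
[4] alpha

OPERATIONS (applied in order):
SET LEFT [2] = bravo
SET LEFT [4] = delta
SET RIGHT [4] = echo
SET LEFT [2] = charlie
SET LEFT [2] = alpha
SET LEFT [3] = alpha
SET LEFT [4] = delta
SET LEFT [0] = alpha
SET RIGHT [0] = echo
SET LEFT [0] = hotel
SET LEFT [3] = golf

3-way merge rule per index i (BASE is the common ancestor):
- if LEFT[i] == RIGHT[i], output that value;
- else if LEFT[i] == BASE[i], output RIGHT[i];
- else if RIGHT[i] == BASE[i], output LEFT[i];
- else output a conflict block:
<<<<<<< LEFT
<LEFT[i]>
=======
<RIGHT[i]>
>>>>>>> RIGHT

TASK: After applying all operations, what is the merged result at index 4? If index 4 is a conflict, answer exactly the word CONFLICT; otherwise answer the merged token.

Final LEFT:  [hotel, bravo, alpha, golf, delta]
Final RIGHT: [echo, bravo, charlie, charlie, echo]
i=0: BASE=charlie L=hotel R=echo all differ -> CONFLICT
i=1: L=bravo R=bravo -> agree -> bravo
i=2: L=alpha, R=charlie=BASE -> take LEFT -> alpha
i=3: L=golf, R=charlie=BASE -> take LEFT -> golf
i=4: BASE=alpha L=delta R=echo all differ -> CONFLICT
Index 4 -> CONFLICT

Answer: CONFLICT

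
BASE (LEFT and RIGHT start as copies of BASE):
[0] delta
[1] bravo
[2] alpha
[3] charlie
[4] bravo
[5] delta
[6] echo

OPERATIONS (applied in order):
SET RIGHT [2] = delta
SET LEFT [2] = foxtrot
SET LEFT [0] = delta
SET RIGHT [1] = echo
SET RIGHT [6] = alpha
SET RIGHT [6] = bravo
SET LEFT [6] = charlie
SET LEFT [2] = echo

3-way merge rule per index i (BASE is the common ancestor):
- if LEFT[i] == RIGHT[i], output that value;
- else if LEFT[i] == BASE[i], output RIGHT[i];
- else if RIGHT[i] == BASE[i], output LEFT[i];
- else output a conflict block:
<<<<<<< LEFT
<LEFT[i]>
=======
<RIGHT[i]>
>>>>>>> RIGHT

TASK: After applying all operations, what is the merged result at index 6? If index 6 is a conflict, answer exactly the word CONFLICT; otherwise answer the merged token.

Final LEFT:  [delta, bravo, echo, charlie, bravo, delta, charlie]
Final RIGHT: [delta, echo, delta, charlie, bravo, delta, bravo]
i=0: L=delta R=delta -> agree -> delta
i=1: L=bravo=BASE, R=echo -> take RIGHT -> echo
i=2: BASE=alpha L=echo R=delta all differ -> CONFLICT
i=3: L=charlie R=charlie -> agree -> charlie
i=4: L=bravo R=bravo -> agree -> bravo
i=5: L=delta R=delta -> agree -> delta
i=6: BASE=echo L=charlie R=bravo all differ -> CONFLICT
Index 6 -> CONFLICT

Answer: CONFLICT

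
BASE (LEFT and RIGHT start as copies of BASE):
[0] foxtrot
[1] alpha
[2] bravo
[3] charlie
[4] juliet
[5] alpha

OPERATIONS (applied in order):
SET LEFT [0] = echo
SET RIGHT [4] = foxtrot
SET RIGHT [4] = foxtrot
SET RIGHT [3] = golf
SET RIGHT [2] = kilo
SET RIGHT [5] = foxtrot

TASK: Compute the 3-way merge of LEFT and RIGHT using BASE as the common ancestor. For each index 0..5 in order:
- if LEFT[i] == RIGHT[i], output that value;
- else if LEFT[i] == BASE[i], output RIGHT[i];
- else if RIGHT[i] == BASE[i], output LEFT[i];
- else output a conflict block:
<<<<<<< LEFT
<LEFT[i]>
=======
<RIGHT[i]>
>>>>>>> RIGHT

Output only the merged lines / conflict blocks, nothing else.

Final LEFT:  [echo, alpha, bravo, charlie, juliet, alpha]
Final RIGHT: [foxtrot, alpha, kilo, golf, foxtrot, foxtrot]
i=0: L=echo, R=foxtrot=BASE -> take LEFT -> echo
i=1: L=alpha R=alpha -> agree -> alpha
i=2: L=bravo=BASE, R=kilo -> take RIGHT -> kilo
i=3: L=charlie=BASE, R=golf -> take RIGHT -> golf
i=4: L=juliet=BASE, R=foxtrot -> take RIGHT -> foxtrot
i=5: L=alpha=BASE, R=foxtrot -> take RIGHT -> foxtrot

Answer: echo
alpha
kilo
golf
foxtrot
foxtrot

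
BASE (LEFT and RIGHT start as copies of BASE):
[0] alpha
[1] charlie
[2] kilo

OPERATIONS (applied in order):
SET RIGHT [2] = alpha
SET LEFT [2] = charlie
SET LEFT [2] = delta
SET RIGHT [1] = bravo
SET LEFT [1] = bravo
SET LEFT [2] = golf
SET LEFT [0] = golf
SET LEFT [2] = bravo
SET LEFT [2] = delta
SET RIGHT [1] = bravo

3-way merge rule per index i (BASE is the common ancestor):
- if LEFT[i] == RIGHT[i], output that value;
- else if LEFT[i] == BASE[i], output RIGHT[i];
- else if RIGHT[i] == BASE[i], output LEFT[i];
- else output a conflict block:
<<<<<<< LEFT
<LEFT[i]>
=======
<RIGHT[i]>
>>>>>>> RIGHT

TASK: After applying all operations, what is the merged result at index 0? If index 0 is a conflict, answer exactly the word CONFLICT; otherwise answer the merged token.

Answer: golf

Derivation:
Final LEFT:  [golf, bravo, delta]
Final RIGHT: [alpha, bravo, alpha]
i=0: L=golf, R=alpha=BASE -> take LEFT -> golf
i=1: L=bravo R=bravo -> agree -> bravo
i=2: BASE=kilo L=delta R=alpha all differ -> CONFLICT
Index 0 -> golf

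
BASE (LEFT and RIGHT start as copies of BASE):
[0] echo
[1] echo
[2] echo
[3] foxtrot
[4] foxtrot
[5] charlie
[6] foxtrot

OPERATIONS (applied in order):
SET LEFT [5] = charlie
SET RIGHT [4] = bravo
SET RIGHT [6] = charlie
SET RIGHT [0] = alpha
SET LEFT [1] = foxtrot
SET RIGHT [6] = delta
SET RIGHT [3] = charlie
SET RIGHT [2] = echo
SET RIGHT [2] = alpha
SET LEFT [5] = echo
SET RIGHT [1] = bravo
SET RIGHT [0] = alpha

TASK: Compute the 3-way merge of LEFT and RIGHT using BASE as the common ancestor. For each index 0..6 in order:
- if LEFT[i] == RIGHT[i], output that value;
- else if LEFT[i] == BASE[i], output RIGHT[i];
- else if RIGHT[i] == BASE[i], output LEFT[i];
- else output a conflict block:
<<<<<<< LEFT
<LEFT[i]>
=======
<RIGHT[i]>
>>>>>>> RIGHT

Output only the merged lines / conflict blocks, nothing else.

Final LEFT:  [echo, foxtrot, echo, foxtrot, foxtrot, echo, foxtrot]
Final RIGHT: [alpha, bravo, alpha, charlie, bravo, charlie, delta]
i=0: L=echo=BASE, R=alpha -> take RIGHT -> alpha
i=1: BASE=echo L=foxtrot R=bravo all differ -> CONFLICT
i=2: L=echo=BASE, R=alpha -> take RIGHT -> alpha
i=3: L=foxtrot=BASE, R=charlie -> take RIGHT -> charlie
i=4: L=foxtrot=BASE, R=bravo -> take RIGHT -> bravo
i=5: L=echo, R=charlie=BASE -> take LEFT -> echo
i=6: L=foxtrot=BASE, R=delta -> take RIGHT -> delta

Answer: alpha
<<<<<<< LEFT
foxtrot
=======
bravo
>>>>>>> RIGHT
alpha
charlie
bravo
echo
delta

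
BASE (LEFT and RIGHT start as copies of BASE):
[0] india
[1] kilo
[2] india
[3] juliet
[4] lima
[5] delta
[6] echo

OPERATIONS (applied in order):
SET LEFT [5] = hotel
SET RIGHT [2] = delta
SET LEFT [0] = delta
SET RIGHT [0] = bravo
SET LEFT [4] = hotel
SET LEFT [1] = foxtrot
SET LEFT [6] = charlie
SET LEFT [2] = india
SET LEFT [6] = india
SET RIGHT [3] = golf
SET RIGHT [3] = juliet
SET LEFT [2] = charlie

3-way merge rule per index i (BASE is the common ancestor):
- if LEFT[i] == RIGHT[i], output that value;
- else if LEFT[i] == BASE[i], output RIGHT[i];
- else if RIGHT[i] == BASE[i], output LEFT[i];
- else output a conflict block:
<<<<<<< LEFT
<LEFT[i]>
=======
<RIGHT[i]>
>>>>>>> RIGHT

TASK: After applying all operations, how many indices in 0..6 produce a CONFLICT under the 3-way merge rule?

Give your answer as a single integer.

Answer: 2

Derivation:
Final LEFT:  [delta, foxtrot, charlie, juliet, hotel, hotel, india]
Final RIGHT: [bravo, kilo, delta, juliet, lima, delta, echo]
i=0: BASE=india L=delta R=bravo all differ -> CONFLICT
i=1: L=foxtrot, R=kilo=BASE -> take LEFT -> foxtrot
i=2: BASE=india L=charlie R=delta all differ -> CONFLICT
i=3: L=juliet R=juliet -> agree -> juliet
i=4: L=hotel, R=lima=BASE -> take LEFT -> hotel
i=5: L=hotel, R=delta=BASE -> take LEFT -> hotel
i=6: L=india, R=echo=BASE -> take LEFT -> india
Conflict count: 2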